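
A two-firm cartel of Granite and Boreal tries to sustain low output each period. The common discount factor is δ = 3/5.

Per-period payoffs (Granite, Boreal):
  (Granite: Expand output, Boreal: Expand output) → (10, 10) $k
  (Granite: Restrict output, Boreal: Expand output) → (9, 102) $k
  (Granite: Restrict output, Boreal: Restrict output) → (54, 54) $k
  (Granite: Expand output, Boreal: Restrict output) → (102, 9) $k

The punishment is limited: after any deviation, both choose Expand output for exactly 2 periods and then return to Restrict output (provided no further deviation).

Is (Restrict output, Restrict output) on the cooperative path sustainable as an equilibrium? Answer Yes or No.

No

IC: δ+…+δ^2 ≥ (102−54)/(54−10) = 12/11.
At δ = 3/5: partial sum = 0.9600 < 1.0909. Cooperation not sustainable.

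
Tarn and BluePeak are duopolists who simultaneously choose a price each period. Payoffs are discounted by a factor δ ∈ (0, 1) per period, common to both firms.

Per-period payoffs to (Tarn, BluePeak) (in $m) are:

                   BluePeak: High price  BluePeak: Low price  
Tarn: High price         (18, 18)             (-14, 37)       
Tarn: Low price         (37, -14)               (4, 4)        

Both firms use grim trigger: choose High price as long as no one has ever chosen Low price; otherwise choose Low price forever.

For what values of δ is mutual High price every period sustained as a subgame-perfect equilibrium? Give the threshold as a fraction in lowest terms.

Under grim trigger the critical discount factor is (T−C)/(T−P) with T = 37, C = 18, P = 4.
δ* = (37−18)/(37−4) = 19/33.

19/33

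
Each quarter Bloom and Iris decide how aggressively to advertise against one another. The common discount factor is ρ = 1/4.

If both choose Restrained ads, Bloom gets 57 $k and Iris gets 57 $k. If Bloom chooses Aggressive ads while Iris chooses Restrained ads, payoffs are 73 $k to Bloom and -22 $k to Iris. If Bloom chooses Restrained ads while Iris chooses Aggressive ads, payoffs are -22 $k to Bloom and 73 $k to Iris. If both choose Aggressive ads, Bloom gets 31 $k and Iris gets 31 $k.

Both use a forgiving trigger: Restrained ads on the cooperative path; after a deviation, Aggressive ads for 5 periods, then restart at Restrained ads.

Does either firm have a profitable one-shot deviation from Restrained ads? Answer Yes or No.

IC: ρ+…+ρ^5 ≥ (73−57)/(57−31) = 8/13.
At ρ = 1/4: partial sum = 0.3330 < 0.6154. Cooperation not sustainable.

Yes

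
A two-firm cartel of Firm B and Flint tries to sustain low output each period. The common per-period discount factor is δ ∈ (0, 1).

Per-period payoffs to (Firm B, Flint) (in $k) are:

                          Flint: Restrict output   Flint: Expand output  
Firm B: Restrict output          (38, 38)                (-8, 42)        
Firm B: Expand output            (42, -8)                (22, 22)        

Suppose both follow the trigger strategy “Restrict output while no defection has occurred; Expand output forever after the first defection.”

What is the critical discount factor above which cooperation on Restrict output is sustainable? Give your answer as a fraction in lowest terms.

1/5

Cooperation forever yields 38 each period: 38/(1−δ).
Deviating yields 42 once, then 22 forever: 42 + 22δ/(1−δ).
No profitable deviation requires 38/(1−δ) ≥ 42 + 22δ/(1−δ).
Multiplying by (1−δ): 38 ≥ 42(1−δ) + 22δ = 42 − 20δ.
So 20δ ≥ 4, i.e. δ ≥ 4/20 = 1/5.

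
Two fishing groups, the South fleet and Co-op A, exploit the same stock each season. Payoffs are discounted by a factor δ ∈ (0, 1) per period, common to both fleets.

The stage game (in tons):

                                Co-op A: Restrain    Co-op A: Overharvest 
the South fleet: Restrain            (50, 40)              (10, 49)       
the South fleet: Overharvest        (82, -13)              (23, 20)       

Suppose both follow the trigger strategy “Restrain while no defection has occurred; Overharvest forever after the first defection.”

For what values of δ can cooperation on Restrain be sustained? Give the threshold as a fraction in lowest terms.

32/59

the South fleet: cooperation gives 50 each period; deviation gives 82 once then 23 forever.
  50/(1−δ) ≥ 82 + 23δ/(1−δ) ⇒ δ ≥ 32/59.
Co-op A: cooperation gives 40 each period; deviation gives 49 once then 20 forever.
  δ ≥ 9/29.
Both must hold, so the binding constraint is the South fleet's: δ ≥ 32/59.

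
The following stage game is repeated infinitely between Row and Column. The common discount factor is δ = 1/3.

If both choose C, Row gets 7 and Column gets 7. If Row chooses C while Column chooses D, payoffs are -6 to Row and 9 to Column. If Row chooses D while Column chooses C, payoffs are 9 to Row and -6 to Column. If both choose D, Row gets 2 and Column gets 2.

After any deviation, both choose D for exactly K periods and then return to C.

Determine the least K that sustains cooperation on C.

Need Σ_{k=1}^{K} δ^k ≥ (9−7)/(7−2) = 0.4000 at δ = 1/3.
At K = 1 the sum is 0.3333 < 0.4000; at K = 2 it is 0.4444 ≥ 0.4000.
So the minimum punishment length is K = 2.

2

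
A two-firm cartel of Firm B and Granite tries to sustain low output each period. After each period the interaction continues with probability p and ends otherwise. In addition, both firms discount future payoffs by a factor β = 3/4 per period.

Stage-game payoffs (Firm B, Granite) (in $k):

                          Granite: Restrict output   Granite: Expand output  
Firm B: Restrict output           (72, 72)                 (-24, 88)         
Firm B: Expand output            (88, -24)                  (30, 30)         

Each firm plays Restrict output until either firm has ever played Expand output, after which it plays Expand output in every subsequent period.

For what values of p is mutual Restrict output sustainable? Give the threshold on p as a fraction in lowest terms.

32/87

With continuation probability p and discount β, the effective per-period discount factor is βp.
Grim-trigger IC: βp ≥ (88−72)/(88−30) = 8/29.
So p ≥ (8/29)/(3/4) = 32/87.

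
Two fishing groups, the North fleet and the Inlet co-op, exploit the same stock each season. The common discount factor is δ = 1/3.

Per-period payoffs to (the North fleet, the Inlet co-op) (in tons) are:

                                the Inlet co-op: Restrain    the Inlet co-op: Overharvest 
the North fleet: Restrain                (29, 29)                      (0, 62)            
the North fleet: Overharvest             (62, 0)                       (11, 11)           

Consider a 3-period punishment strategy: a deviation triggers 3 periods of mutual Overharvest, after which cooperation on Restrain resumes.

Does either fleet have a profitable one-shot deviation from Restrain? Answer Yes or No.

A one-shot deviation gives 62 now, then 11 for 3 periods, then back to 29.
Gain from deviating: (62−29) today; loss: (29−11) in each of the next 3 periods.
No-deviation condition: (29−11)(δ+…+δ^3) ≥ 62−29, i.e. δ+…+δ^3 ≥ 11/6.
At δ = 1/3: δ+…+δ^3 = 0.4815 < 1.8333.
So cooperation is not sustainable.

Yes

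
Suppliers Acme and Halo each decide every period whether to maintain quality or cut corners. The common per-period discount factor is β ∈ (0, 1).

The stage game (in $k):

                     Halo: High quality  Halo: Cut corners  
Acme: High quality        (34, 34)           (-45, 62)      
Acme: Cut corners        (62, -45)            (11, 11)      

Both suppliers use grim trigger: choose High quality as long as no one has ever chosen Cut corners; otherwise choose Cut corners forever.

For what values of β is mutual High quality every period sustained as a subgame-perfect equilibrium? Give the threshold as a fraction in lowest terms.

28/51

Under grim trigger the critical discount factor is (T−C)/(T−P) with T = 62, C = 34, P = 11.
β* = (62−34)/(62−11) = 28/51.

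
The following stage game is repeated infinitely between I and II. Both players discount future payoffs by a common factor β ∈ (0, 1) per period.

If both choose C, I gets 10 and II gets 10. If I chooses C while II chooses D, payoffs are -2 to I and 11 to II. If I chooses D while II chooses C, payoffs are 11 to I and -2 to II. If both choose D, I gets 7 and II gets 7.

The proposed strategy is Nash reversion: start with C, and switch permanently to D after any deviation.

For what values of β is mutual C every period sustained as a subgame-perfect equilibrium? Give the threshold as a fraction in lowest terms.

1/4

10/(1−β) ≥ 11 + 7β/(1−β)
10 ≥ 11 − 4β
β ≥ 1/4.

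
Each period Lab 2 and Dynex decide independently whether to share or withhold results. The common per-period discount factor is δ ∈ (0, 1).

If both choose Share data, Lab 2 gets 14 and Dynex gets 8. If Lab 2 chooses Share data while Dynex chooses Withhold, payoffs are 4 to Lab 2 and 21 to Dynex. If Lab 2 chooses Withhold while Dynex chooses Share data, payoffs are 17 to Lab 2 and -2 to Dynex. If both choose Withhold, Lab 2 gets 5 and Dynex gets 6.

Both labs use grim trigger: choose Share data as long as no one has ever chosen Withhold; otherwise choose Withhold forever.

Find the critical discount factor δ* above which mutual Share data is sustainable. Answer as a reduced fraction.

Lab 2's threshold: (17−14)/(17−5) = 1/4.
Dynex's threshold: (21−8)/(21−6) = 13/15.
1/4 < 13/15, so Dynex binds and δ* = 13/15.

13/15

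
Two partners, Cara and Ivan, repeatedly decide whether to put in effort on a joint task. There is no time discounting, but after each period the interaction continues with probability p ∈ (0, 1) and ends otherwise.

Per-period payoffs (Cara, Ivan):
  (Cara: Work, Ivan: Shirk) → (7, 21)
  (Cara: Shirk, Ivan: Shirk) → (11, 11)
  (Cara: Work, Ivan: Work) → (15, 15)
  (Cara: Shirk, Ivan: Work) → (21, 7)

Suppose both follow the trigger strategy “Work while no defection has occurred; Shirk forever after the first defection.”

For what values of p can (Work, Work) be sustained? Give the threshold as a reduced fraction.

Expected cooperation value is 15 + p·15 + p²·15 + … = 15/(1−p); deviation gives 21 + p·11/(1−p).
15 ≥ 21(1−p) + 11p ⇒ 10p ≥ 6 ⇒ p ≥ 6/10 = 3/5.

3/5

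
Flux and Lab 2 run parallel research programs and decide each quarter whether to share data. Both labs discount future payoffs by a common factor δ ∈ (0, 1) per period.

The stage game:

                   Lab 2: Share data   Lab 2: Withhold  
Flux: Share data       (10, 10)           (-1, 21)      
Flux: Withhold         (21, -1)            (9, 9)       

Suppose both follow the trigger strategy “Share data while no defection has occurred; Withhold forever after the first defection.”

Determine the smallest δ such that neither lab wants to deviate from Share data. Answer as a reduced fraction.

11/12

Under grim trigger the critical discount factor is (T−C)/(T−P) with T = 21, C = 10, P = 9.
δ* = (21−10)/(21−9) = 11/12.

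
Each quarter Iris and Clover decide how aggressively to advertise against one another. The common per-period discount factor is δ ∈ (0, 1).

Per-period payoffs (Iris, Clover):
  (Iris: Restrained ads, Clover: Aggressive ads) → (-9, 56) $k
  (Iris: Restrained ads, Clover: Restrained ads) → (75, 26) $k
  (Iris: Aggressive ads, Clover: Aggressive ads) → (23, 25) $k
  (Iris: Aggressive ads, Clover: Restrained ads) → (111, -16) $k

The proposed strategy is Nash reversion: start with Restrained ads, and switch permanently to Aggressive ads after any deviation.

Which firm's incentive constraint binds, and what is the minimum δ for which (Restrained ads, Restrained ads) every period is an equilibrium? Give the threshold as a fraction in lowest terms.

Clover; δ ≥ 30/31

Iris: cooperation gives 75 each period; deviation gives 111 once then 23 forever.
  75/(1−δ) ≥ 111 + 23δ/(1−δ) ⇒ δ ≥ 36/88 = 9/22.
Clover: cooperation gives 26 each period; deviation gives 56 once then 25 forever.
  δ ≥ 30/31.
Both must hold, so the binding constraint is Clover's: δ ≥ 30/31.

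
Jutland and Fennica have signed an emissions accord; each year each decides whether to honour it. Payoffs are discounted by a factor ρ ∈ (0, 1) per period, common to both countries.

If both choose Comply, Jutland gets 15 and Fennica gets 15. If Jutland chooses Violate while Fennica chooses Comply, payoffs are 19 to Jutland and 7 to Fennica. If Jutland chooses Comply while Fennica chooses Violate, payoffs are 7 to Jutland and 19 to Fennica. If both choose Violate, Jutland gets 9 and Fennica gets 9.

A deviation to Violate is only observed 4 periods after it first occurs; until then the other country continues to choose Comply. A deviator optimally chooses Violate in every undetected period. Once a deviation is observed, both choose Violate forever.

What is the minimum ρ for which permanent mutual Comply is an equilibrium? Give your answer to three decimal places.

0.795

Deviating for the 4 undetected periods gains 19−15 = 4 per period over cooperation, then loses 15−9 = 6 per period forever once punishment starts.
Gain: 4(1 + ρ + … + ρ^3); loss: 6·ρ^4/(1−ρ).
No profitable deviation ⇔ 4(1−ρ^4) ≤ 6·ρ^4, i.e. ρ^4 ≥ 4/(4+6) = 2/5.
Hence ρ ≥ (2/5)^(1/4) ≈ 0.795.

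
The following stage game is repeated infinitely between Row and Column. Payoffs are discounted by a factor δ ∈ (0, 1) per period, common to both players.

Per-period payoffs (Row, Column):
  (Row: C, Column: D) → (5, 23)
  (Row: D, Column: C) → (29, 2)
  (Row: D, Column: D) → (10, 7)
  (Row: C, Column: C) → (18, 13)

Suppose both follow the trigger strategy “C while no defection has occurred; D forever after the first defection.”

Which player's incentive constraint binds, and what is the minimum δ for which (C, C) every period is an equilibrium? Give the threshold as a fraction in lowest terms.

For Row: deviation gain 29−18 = 11, per-period punishment loss 18−10 = 8. IC gives δ ≥ 11/19.
For Column: gain 10, loss 6 per period, so δ ≥ 10/16 = 5/8.
The tighter constraint is Column's, so cooperation needs δ ≥ 5/8.

Column; δ ≥ 5/8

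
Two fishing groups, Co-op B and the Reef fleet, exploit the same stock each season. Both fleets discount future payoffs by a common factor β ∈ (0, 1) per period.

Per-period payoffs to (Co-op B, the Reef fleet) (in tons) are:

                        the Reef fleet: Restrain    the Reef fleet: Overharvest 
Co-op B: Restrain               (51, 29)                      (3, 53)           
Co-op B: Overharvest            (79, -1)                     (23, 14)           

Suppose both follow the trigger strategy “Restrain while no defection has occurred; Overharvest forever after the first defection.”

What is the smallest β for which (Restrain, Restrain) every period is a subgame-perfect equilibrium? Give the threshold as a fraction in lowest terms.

Co-op B: cooperation gives 51 each period; deviation gives 79 once then 23 forever.
  51/(1−β) ≥ 79 + 23β/(1−β) ⇒ β ≥ 28/56 = 1/2.
the Reef fleet: cooperation gives 29 each period; deviation gives 53 once then 14 forever.
  β ≥ 24/39 = 8/13.
Both must hold, so the binding constraint is the Reef fleet's: β ≥ 8/13.

8/13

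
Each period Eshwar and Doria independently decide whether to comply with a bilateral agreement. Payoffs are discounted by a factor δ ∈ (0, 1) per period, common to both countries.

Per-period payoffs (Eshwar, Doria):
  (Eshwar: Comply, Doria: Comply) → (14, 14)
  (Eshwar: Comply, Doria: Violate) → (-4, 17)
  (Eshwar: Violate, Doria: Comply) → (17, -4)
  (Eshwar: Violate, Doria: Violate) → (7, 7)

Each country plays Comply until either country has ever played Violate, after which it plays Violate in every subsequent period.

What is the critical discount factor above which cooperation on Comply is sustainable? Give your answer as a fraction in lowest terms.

3/10

Cooperation forever yields 14 each period: 14/(1−δ).
Deviating yields 17 once, then 7 forever: 17 + 7δ/(1−δ).
No profitable deviation requires 14/(1−δ) ≥ 17 + 7δ/(1−δ).
Multiplying by (1−δ): 14 ≥ 17(1−δ) + 7δ = 17 − 10δ.
So 10δ ≥ 3, i.e. δ ≥ 3/10.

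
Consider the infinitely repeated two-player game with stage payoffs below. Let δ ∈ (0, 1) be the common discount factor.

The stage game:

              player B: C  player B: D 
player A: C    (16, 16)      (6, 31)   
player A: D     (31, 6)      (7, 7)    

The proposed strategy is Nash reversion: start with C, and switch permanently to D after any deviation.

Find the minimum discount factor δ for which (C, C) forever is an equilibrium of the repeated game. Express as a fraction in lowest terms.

5/8

One-period gain from deviating is 31 − 16 = 15. The loss is 16 − 7 = 9 in every subsequent period, with present value 9·δ/(1−δ).
Deviation is unprofitable when 9·δ/(1−δ) ≥ 15, i.e. δ/(1−δ) ≥ 5/3.
Equivalently δ ≥ 15/(15+9) = 5/8.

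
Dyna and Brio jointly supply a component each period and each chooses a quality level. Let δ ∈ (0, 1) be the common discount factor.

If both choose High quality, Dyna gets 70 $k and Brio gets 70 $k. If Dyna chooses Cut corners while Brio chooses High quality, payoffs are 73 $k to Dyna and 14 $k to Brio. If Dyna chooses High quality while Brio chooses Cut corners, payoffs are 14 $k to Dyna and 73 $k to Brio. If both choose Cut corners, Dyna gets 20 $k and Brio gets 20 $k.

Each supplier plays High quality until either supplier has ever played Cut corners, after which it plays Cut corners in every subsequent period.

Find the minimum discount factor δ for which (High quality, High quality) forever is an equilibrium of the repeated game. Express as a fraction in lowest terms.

3/53

Cooperation forever yields 70 each period: 70/(1−δ).
Deviating yields 73 once, then 20 forever: 73 + 20δ/(1−δ).
No profitable deviation requires 70/(1−δ) ≥ 73 + 20δ/(1−δ).
Multiplying by (1−δ): 70 ≥ 73(1−δ) + 20δ = 73 − 53δ.
So 53δ ≥ 3, i.e. δ ≥ 3/53.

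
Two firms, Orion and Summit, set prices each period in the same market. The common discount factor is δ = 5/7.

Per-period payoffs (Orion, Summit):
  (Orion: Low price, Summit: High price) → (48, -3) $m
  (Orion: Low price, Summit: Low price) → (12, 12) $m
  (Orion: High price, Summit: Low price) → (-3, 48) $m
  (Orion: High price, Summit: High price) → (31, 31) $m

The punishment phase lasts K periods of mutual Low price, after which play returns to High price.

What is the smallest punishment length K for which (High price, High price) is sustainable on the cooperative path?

2

IC: δ(1−δ^K)/(1−δ) ≥ (48−31)/(31−12) = 17/19.
With δ = 5/7: need 1 − δ^K ≥ 17/19·(1−5/7)/(5/7), i.e. δ^K ≤ 0.6421.
Since (5/7)^1 = 0.7143 and (5/7)^2 = 0.5102, the smallest such K is 2.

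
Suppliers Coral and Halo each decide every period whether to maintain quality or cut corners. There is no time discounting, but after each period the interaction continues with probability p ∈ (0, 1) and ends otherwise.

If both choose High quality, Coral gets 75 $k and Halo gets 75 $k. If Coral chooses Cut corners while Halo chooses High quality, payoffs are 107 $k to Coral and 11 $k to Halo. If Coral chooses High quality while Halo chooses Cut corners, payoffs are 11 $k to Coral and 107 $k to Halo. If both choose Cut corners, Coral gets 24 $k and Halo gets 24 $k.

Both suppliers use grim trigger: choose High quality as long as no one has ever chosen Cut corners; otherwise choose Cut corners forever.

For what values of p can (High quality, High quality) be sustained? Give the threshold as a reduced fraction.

32/83

Expected cooperation value is 75 + p·75 + p²·75 + … = 75/(1−p); deviation gives 107 + p·24/(1−p).
75 ≥ 107(1−p) + 24p ⇒ 83p ≥ 32 ⇒ p ≥ 32/83.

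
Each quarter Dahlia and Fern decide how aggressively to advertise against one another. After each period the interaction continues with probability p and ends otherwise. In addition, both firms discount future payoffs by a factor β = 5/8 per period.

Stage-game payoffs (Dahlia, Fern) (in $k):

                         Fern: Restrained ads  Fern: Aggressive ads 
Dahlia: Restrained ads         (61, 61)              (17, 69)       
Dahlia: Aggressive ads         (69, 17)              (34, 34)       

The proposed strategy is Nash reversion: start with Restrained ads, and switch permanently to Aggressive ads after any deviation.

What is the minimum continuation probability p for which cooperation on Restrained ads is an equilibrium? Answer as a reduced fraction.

64/175

Expected continuation weight on next period's payoff is β·p = 5/8·p, which plays the role of the discount factor.
Cooperation requires 5/8·p ≥ (69−61)/(69−34) = 8/35, hence p ≥ 64/175.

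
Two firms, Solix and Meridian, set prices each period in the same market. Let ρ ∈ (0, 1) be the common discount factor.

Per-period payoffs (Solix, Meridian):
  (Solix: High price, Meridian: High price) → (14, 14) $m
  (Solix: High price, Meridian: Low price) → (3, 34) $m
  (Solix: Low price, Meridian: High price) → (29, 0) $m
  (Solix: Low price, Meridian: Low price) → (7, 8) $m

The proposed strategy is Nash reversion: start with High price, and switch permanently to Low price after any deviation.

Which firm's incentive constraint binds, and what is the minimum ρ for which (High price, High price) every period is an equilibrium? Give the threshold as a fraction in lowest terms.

Solix's threshold: (29−14)/(29−7) = 15/22.
Meridian's threshold: (34−14)/(34−8) = 10/13.
15/22 < 10/13, so Meridian binds and ρ* = 10/13.

Meridian; ρ ≥ 10/13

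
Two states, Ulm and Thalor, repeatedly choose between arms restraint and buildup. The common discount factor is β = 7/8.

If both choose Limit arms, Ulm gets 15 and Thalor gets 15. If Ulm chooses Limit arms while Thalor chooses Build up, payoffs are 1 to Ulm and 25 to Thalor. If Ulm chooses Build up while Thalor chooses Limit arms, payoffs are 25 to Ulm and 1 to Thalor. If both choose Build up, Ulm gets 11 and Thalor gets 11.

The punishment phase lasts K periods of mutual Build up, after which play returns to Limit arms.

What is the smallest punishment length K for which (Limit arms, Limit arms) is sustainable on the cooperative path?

Need Σ_{k=1}^{K} β^k ≥ (25−15)/(15−11) = 2.5000 at β = 7/8.
At K = 3 the sum is 2.3105 < 2.5000; at K = 4 it is 2.8967 ≥ 2.5000.
So the minimum punishment length is K = 4.

4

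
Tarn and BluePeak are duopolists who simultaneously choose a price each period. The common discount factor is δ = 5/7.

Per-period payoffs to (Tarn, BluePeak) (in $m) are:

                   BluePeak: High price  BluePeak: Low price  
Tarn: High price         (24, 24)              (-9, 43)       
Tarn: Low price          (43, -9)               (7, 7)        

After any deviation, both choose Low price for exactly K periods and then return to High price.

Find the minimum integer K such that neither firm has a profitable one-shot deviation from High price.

2

Need Σ_{k=1}^{K} δ^k ≥ (43−24)/(24−7) = 1.1176 at δ = 5/7.
At K = 1 the sum is 0.7143 < 1.1176; at K = 2 it is 1.2245 ≥ 1.1176.
So the minimum punishment length is K = 2.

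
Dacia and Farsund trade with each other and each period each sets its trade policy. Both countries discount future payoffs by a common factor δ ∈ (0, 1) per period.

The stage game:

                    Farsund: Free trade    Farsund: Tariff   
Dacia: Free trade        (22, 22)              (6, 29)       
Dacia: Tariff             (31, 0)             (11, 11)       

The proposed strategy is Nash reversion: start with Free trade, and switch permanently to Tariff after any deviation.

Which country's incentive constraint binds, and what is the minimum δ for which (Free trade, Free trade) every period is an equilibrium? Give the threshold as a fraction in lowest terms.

Dacia: cooperation gives 22 each period; deviation gives 31 once then 11 forever.
  22/(1−δ) ≥ 31 + 11δ/(1−δ) ⇒ δ ≥ 9/20.
Farsund: cooperation gives 22 each period; deviation gives 29 once then 11 forever.
  δ ≥ 7/18.
Both must hold, so the binding constraint is Dacia's: δ ≥ 9/20.

Dacia; δ ≥ 9/20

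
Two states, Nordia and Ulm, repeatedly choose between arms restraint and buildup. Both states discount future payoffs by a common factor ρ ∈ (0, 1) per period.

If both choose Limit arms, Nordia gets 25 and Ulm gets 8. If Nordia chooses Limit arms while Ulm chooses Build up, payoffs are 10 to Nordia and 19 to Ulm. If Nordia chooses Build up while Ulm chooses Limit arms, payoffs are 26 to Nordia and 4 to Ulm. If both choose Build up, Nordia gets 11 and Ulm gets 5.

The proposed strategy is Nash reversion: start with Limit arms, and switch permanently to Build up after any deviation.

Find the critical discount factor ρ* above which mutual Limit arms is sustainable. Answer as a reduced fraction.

11/14

Nordia's threshold: (26−25)/(26−11) = 1/15.
Ulm's threshold: (19−8)/(19−5) = 11/14.
1/15 < 11/14, so Ulm binds and ρ* = 11/14.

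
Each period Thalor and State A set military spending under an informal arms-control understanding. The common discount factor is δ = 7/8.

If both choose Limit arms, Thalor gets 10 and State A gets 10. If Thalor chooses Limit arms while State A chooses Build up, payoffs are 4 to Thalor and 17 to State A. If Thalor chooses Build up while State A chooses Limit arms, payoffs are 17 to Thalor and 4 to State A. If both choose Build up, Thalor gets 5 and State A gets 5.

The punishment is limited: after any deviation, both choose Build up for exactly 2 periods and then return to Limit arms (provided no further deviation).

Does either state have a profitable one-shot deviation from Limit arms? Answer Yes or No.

Comparing payoff streams over the 3 periods until play realigns: cooperate → 10(1+δ+…+δ^2); deviate → 17 + 5(δ+…+δ^2).
Cooperation is sustained iff (10−5)(δ+…+δ^2) ≥ 17−10.
δ+…+δ^2 = 7/8·(1−(7/8)^2)/(1−7/8) = 1.6406, and (17−10)/(10−5) = 1.4000.
1.6406 ≥ 1.4000, so cooperation is sustainable.

No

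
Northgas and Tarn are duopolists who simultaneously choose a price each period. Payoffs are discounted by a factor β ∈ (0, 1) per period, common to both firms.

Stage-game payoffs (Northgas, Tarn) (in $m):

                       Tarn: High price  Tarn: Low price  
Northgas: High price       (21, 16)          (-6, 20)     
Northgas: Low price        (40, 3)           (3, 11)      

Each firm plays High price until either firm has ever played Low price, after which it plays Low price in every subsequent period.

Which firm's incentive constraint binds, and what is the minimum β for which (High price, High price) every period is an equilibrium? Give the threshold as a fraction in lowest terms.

Northgas's threshold: (40−21)/(40−3) = 19/37.
Tarn's threshold: (20−16)/(20−11) = 4/9.
19/37 > 4/9, so Northgas binds and β* = 19/37.

Northgas; β ≥ 19/37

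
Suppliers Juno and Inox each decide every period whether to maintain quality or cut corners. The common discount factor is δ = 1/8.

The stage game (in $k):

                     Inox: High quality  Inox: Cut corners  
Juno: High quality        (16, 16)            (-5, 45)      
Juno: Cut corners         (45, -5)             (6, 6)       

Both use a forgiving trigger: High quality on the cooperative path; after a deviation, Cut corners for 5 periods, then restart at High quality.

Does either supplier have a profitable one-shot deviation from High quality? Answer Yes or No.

Comparing payoff streams over the 6 periods until play realigns: cooperate → 16(1+δ+…+δ^5); deviate → 45 + 6(δ+…+δ^5).
Cooperation is sustained iff (16−6)(δ+…+δ^5) ≥ 45−16.
δ+…+δ^5 = 1/8·(1−(1/8)^5)/(1−1/8) = 0.1429, and (45−16)/(16−6) = 2.9000.
0.1429 < 2.9000, so cooperation is not sustainable.

Yes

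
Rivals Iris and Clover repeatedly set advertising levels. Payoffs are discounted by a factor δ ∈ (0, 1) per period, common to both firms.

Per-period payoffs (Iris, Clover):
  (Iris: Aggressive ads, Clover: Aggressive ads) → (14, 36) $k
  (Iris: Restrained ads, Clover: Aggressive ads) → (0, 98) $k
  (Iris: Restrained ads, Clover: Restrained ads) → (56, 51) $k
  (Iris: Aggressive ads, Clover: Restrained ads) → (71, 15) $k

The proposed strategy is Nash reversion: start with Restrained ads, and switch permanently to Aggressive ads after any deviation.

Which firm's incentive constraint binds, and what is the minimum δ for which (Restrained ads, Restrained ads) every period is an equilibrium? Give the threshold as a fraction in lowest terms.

Clover; δ ≥ 47/62

Iris's threshold: (71−56)/(71−14) = 5/19.
Clover's threshold: (98−51)/(98−36) = 47/62.
5/19 < 47/62, so Clover binds and δ* = 47/62.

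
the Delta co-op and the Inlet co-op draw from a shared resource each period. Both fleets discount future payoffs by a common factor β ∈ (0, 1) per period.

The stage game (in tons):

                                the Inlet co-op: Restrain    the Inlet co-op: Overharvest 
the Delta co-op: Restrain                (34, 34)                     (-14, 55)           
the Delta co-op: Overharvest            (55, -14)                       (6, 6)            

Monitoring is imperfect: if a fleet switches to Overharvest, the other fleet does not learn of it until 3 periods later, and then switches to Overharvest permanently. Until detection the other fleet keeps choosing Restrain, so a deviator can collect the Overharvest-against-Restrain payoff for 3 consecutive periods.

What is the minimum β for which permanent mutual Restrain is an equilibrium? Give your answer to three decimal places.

The best deviation is to choose Overharvest for all 3 undetected periods, earning 55 each, then 6 forever once detected.
Deviation value: 55(1−β^3)/(1−β) + 6β^3/(1−β); cooperation value: 34/(1−β).
IC: 34 ≥ 55(1−β^3) + 6β^3 = 55 − 49β^3.
So β^3 ≥ 21/49 = 3/7, giving β ≥ (3/7)^(1/3) ≈ 0.754.

0.754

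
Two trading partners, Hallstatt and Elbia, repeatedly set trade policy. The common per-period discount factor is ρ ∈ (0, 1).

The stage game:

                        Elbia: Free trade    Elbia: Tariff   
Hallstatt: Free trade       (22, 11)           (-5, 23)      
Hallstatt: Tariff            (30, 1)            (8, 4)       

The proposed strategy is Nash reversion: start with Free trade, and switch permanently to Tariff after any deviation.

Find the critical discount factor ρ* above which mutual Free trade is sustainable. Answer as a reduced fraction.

Hallstatt's threshold: (30−22)/(30−8) = 4/11.
Elbia's threshold: (23−11)/(23−4) = 12/19.
4/11 < 12/19, so Elbia binds and ρ* = 12/19.

12/19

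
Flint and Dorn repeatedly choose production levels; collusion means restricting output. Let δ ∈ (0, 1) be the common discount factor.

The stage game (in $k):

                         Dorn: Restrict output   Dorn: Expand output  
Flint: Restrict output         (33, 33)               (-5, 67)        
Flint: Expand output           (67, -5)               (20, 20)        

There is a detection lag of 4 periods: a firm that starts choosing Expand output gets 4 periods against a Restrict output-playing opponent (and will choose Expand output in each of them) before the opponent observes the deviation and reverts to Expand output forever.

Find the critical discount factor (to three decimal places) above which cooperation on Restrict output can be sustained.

A deviator earns 67 for 4 periods, then 20 forever; cooperating earns 33 forever. Multiplying the IC by (1−δ):
33 ≥ 67(1−δ^4) + 20δ^4, so 47·δ^4 ≥ 34 and δ^4 ≥ 34/47.
δ ≥ (34/47)^(1/4) ≈ 0.922.

0.922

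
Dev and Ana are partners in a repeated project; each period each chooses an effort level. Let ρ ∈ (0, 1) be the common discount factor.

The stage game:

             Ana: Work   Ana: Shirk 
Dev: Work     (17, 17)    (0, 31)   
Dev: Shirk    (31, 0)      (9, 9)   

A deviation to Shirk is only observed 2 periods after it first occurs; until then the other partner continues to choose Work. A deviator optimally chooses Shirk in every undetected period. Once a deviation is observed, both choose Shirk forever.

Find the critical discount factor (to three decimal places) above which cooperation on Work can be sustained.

0.798

Deviating for the 2 undetected periods gains 31−17 = 14 per period over cooperation, then loses 17−9 = 8 per period forever once punishment starts.
Gain: 14(1 + ρ + … + ρ^1); loss: 8·ρ^2/(1−ρ).
No profitable deviation ⇔ 14(1−ρ^2) ≤ 8·ρ^2, i.e. ρ^2 ≥ 14/(14+8) = 7/11.
Hence ρ ≥ (7/11)^(1/2) ≈ 0.798.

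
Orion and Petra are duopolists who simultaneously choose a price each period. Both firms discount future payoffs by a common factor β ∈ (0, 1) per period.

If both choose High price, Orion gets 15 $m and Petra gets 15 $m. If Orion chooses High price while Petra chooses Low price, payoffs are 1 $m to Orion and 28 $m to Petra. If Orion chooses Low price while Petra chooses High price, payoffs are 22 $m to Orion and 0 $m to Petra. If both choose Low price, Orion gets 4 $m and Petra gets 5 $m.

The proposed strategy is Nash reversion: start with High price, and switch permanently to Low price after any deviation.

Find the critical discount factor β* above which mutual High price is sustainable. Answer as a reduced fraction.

13/23

Orion: cooperation gives 15 each period; deviation gives 22 once then 4 forever.
  15/(1−β) ≥ 22 + 4β/(1−β) ⇒ β ≥ 7/18.
Petra: cooperation gives 15 each period; deviation gives 28 once then 5 forever.
  β ≥ 13/23.
Both must hold, so the binding constraint is Petra's: β ≥ 13/23.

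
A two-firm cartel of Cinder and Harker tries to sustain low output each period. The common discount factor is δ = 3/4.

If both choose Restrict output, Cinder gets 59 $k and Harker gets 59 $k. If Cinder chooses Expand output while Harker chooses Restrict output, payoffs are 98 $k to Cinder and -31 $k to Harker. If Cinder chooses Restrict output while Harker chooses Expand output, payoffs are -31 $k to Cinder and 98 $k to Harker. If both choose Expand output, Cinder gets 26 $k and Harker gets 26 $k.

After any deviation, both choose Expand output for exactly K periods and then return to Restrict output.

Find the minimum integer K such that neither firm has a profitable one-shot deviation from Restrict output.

Need Σ_{k=1}^{K} δ^k ≥ (98−59)/(59−26) = 1.1818 at δ = 3/4.
At K = 1 the sum is 0.7500 < 1.1818; at K = 2 it is 1.3125 ≥ 1.1818.
So the minimum punishment length is K = 2.

2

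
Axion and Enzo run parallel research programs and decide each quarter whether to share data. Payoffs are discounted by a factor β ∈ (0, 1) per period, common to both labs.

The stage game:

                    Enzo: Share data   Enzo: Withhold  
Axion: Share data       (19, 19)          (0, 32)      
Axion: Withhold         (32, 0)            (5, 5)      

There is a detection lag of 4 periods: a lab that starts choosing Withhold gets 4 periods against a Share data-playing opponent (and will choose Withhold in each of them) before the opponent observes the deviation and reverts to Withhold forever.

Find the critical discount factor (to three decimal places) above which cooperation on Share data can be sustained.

A deviator earns 32 for 4 periods, then 5 forever; cooperating earns 19 forever. Multiplying the IC by (1−β):
19 ≥ 32(1−β^4) + 5β^4, so 27·β^4 ≥ 13 and β^4 ≥ 13/27.
β ≥ (13/27)^(1/4) ≈ 0.833.

0.833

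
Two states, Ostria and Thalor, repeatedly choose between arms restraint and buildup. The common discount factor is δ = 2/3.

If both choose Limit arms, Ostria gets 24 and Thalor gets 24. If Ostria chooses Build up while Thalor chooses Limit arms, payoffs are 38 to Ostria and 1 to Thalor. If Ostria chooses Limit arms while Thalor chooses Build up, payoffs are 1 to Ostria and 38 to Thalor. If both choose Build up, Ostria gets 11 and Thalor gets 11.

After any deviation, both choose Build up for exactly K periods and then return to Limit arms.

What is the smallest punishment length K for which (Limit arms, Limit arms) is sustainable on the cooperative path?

2

IC: δ(1−δ^K)/(1−δ) ≥ (38−24)/(24−11) = 14/13.
With δ = 2/3: need 1 − δ^K ≥ 14/13·(1−2/3)/(2/3), i.e. δ^K ≤ 0.4615.
Since (2/3)^1 = 0.6667 and (2/3)^2 = 0.4444, the smallest such K is 2.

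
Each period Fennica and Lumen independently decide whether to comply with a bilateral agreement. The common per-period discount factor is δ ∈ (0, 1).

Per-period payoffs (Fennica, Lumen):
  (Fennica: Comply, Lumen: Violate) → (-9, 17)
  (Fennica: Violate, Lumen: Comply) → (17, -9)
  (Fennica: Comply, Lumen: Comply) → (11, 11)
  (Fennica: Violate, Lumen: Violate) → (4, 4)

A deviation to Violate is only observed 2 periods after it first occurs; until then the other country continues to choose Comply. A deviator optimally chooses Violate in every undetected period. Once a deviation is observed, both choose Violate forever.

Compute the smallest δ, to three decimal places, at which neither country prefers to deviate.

0.679

A deviator earns 17 for 2 periods, then 4 forever; cooperating earns 11 forever. Multiplying the IC by (1−δ):
11 ≥ 17(1−δ^2) + 4δ^2, so 13·δ^2 ≥ 6 and δ^2 ≥ 6/13.
δ ≥ (6/13)^(1/2) ≈ 0.679.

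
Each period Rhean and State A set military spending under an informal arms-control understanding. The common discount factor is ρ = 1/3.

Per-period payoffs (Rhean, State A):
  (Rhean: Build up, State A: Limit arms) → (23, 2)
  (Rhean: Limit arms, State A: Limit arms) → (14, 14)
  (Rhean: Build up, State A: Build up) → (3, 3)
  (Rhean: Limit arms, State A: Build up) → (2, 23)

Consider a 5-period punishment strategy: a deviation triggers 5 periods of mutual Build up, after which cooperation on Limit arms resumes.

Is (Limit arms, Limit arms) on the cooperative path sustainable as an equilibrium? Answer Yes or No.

No

Comparing payoff streams over the 6 periods until play realigns: cooperate → 14(1+ρ+…+ρ^5); deviate → 23 + 3(ρ+…+ρ^5).
Cooperation is sustained iff (14−3)(ρ+…+ρ^5) ≥ 23−14.
ρ+…+ρ^5 = 1/3·(1−(1/3)^5)/(1−1/3) = 0.4979, and (23−14)/(14−3) = 0.8182.
0.4979 < 0.8182, so cooperation is not sustainable.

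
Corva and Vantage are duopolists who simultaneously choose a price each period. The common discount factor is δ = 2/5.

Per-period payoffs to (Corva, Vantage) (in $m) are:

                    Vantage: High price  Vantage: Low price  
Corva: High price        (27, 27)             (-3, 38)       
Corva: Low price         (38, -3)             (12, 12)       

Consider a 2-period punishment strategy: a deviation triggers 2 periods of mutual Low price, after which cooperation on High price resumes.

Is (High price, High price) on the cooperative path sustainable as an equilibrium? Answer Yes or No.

A one-shot deviation gives 38 now, then 12 for 2 periods, then back to 27.
Gain from deviating: (38−27) today; loss: (27−12) in each of the next 2 periods.
No-deviation condition: (27−12)(δ+…+δ^2) ≥ 38−27, i.e. δ+…+δ^2 ≥ 11/15.
At δ = 2/5: δ+…+δ^2 = 0.5600 < 0.7333.
So cooperation is not sustainable.

No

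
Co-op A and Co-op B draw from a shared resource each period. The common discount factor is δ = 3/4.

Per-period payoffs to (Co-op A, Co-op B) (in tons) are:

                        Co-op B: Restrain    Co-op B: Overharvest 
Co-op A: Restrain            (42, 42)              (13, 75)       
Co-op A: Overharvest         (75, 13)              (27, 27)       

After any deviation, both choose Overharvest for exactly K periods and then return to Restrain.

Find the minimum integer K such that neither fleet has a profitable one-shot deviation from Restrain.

5

IC: δ(1−δ^K)/(1−δ) ≥ (75−42)/(42−27) = 11/5.
With δ = 3/4: need 1 − δ^K ≥ 11/5·(1−3/4)/(3/4), i.e. δ^K ≤ 0.2667.
Since (3/4)^4 = 0.3164 and (3/4)^5 = 0.2373, the smallest such K is 5.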